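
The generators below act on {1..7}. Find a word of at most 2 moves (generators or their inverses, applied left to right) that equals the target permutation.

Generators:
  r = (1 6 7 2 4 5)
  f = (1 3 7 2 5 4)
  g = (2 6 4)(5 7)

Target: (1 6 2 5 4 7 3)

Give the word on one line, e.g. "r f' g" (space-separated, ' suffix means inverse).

  after f': (1 4 5 2 7 3)
  after g': (1 6 2 5 4 7 3)

f' g'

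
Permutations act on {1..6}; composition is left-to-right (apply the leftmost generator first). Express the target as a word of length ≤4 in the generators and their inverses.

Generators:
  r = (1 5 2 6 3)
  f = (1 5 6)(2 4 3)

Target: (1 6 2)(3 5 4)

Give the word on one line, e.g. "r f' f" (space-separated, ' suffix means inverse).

r f

  after r: (1 5 2 6 3)
  after f: (1 6 2)(3 5 4)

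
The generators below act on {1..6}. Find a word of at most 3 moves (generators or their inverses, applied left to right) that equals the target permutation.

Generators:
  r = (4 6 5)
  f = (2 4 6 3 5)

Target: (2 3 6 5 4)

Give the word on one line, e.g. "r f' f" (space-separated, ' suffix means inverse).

f r f

  after f: (2 4 6 3 5)
  after r: (2 6 3 4 5)
  after f: (2 3 6 5 4)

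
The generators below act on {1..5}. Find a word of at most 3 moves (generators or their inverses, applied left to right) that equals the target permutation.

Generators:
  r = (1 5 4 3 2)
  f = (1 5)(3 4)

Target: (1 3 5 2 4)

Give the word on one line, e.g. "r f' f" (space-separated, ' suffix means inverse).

r' r'

  after r': (1 2 3 4 5)
  after r': (1 3 5 2 4)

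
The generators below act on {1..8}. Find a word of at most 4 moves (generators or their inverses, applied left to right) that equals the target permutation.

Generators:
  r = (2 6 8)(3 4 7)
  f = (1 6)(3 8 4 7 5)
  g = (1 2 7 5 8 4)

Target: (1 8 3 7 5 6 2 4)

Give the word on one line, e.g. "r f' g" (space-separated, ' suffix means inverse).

g r'

  after g: (1 2 7 5 8 4)
  after r': (1 8 3 7 5 6 2 4)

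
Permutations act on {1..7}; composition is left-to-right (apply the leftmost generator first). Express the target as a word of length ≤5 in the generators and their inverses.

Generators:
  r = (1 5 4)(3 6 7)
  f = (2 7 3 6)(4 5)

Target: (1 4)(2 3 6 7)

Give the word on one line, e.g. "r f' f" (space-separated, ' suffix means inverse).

r r f r

  after r: (1 5 4)(3 6 7)
  after r: (1 4 5)(3 7 6)
  after f: (1 5)(2 7)
  after r: (1 4)(2 3 6 7)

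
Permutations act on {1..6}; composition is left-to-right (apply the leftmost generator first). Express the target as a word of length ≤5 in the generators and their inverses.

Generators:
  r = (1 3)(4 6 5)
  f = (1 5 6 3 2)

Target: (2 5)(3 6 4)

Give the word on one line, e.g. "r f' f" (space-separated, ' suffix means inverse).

  after f': (1 2 3 6 5)
  after r: (1 2)(3 5)(4 6)
  after f: (2 5)(3 6 4)

f' r f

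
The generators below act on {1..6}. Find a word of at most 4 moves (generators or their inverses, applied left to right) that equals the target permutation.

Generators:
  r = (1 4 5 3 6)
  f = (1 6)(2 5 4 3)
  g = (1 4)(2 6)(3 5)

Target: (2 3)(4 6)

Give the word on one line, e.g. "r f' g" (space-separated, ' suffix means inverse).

f r

  after f: (1 6)(2 5 4 3)
  after r: (2 3)(4 6)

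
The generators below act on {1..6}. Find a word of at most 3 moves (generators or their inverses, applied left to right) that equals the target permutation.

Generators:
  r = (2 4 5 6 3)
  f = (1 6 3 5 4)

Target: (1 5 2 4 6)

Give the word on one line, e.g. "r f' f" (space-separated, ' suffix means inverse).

  after f': (1 4 5 3 6)
  after r: (1 5 2 4 6)

f' r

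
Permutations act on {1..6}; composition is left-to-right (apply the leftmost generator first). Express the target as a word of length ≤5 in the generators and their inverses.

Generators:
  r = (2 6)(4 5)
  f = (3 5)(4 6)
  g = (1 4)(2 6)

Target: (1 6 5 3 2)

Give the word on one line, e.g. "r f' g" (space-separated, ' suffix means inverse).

  after f': (3 5)(4 6)
  after r': (2 6 5 3 4)
  after f': (2 4)(3 6)
  after g': (1 4 6 3 2)
  after f: (1 6 5 3 2)

f' r' f' g' f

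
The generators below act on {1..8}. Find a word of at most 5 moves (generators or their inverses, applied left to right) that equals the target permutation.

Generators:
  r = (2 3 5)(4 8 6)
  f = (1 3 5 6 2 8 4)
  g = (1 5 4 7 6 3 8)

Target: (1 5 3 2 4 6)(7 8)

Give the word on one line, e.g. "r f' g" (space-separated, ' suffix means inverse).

f g r f'

  after f: (1 3 5 6 2 8 4)
  after g: (1 8 7 6 2)(3 4 5)
  after r: (1 6 3 8 7 4 2)
  after f': (1 5 3 2 4 6)(7 8)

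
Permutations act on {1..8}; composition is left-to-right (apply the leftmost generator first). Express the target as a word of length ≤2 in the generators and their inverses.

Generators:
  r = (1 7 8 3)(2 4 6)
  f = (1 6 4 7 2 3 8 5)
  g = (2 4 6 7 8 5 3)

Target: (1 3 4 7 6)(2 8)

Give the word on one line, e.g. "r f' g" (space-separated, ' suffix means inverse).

  after f': (1 5 8 3 2 7 4 6)
  after g: (1 3 4 7 6)(2 8)

f' g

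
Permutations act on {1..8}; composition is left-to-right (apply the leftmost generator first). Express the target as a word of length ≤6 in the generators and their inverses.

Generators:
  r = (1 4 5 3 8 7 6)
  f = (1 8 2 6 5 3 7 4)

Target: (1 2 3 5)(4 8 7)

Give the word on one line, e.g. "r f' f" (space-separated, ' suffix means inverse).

  after f': (1 4 7 3 5 6 2 8)
  after f': (1 7 5 2)(3 6 8 4)
  after r': (1 8)(2 6 3 7 4 5)
  after f: (1 2 5 6 7)(3 4)
  after r: (1 2 3 5)(4 8 7)

f' f' r' f r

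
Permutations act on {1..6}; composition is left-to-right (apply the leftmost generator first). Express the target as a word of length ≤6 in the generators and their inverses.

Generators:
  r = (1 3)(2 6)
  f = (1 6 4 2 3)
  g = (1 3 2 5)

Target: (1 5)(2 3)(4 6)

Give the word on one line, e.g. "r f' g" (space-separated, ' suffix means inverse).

r f' r' r' g

  after r: (1 3)(2 6)
  after f': (1 2)(4 6)
  after r': (1 6 4 2 3)
  after r': (1 2)(4 6)
  after g: (1 5)(2 3)(4 6)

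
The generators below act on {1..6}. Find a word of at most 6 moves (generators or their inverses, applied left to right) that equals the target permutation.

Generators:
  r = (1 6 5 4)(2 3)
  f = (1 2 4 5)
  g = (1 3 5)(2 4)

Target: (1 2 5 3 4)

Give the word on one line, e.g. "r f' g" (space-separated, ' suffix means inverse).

g g f' f'

  after g: (1 3 5)(2 4)
  after g: (1 5 3)
  after f': (1 4 2)(3 5)
  after f': (1 2 5 3 4)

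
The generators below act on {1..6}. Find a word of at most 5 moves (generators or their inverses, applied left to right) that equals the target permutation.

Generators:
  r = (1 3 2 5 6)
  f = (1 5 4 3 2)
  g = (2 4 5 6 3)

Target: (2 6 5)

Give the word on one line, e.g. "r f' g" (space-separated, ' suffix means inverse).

r g f

  after r: (1 3 2 5 6)
  after g: (1 2 6)(3 4 5)
  after f: (2 6 5)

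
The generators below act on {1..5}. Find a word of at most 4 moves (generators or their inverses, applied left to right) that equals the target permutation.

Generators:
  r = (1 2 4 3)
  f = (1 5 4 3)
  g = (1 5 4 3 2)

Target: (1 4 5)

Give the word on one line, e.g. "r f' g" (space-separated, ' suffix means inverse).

g r f

  after g: (1 5 4 3 2)
  after r: (1 5 3 4)
  after f: (1 4 5)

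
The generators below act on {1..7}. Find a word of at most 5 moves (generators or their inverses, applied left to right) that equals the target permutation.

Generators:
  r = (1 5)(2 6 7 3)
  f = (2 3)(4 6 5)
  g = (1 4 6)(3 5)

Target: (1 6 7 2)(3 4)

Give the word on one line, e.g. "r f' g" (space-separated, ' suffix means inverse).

  after r: (1 5)(2 6 7 3)
  after f': (1 6 7 2 4 5)
  after g': (1 4 3 5 6 7 2)
  after f': (1 5 4 2)(3 6 7)
  after f': (1 6 7 2)(3 4)

r f' g' f' f'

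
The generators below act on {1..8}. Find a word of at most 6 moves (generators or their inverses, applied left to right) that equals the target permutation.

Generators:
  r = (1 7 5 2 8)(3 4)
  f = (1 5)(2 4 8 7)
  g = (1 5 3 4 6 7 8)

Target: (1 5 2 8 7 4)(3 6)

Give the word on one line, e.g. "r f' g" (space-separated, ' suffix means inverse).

r g f' f' r'

  after r: (1 7 5 2 8)(3 4)
  after g: (1 8 5 2)(3 6 7)
  after f': (1 4 2 5 7 3 6 8)
  after f': (1 2)(3 6 4 7)(5 8)
  after r': (1 5 2 8 7 4)(3 6)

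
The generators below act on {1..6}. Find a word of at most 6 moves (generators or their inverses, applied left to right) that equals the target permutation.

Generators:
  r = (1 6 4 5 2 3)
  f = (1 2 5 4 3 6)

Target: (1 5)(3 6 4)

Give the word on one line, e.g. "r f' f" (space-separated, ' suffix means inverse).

f' r' f' r r

  after f': (1 6 3 4 5 2)
  after r': (2 3 6)
  after f': (1 6)(2 4 5)
  after r: (1 4 2 5 3)
  after r: (1 5)(3 6 4)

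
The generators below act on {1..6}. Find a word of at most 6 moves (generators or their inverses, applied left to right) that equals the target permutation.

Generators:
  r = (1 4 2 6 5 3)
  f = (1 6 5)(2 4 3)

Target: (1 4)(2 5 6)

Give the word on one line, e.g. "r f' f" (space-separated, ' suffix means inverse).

f f r f'

  after f: (1 6 5)(2 4 3)
  after f: (1 5 6)(2 3 4)
  after r: (1 3 2)(4 6)
  after f': (1 4)(2 5 6)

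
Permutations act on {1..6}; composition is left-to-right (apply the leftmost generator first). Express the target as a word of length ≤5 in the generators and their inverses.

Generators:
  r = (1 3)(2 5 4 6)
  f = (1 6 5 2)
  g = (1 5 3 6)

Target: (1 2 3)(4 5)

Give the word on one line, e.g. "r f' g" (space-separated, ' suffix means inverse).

r g f f

  after r: (1 3)(2 5 4 6)
  after g: (1 6 2 3 5 4)
  after f: (1 5 4 6)(2 3)
  after f: (1 2 3)(4 5)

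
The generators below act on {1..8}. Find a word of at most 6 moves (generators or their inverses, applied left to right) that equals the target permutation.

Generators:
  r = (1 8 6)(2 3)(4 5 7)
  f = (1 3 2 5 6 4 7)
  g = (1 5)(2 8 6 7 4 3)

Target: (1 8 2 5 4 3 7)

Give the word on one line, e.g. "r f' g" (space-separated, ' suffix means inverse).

  after r': (1 6 8)(2 3)(4 7 5)
  after f: (1 4)(3 5 7 6 8)
  after g: (1 3)(2 8)(4 5)
  after r': (1 2)(3 6 8)(5 7)
  after g: (1 8 2 5 4 3 7)

r' f g r' g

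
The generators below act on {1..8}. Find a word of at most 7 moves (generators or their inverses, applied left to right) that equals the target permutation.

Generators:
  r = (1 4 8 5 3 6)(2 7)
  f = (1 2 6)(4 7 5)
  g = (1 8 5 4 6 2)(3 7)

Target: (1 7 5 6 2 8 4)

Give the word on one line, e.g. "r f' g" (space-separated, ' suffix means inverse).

r f' g' r' f

  after r: (1 4 8 5 3 6)(2 7)
  after f': (1 5 3 2 4 8 7)
  after g': (1 8 3 6 4)(2 5 7)
  after r': (1 4 6)(2 8 5)
  after f: (1 7 5 6 2 8 4)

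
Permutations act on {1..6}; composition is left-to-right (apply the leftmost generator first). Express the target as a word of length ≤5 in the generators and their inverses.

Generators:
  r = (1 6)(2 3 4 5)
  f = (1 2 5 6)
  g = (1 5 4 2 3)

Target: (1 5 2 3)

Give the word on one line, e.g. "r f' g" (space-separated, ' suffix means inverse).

g r' f' g'

  after g: (1 5 4 2 3)
  after r': (1 4 5 3 6)
  after f': (1 4 2)(3 5)
  after g': (1 5 2 3)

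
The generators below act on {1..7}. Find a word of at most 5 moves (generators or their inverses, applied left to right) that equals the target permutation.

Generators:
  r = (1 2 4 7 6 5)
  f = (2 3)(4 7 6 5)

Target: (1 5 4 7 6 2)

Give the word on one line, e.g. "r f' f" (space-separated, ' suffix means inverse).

  after f: (2 3)(4 7 6 5)
  after f: (4 6)(5 7)
  after r': (1 5 4 7 6 2)

f f r'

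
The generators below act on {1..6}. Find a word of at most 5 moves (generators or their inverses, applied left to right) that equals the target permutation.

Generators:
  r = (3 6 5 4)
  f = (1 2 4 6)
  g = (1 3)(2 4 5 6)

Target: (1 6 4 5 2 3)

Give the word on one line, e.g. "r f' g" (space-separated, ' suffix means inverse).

g' r' g' g'

  after g': (1 3)(2 6 5 4)
  after r': (1 4 2 3)
  after g': (1 2)(4 6 5)
  after g': (1 6 4 5 2 3)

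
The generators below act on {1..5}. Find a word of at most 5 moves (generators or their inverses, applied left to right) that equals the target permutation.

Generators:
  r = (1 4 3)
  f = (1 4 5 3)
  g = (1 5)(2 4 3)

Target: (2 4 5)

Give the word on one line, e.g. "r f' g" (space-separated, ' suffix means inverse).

g' g' r' f' g'

  after g': (1 5)(2 3 4)
  after g': (2 4 3)
  after r': (1 3 2)
  after f': (1 5 4)(2 3)
  after g': (2 4 5)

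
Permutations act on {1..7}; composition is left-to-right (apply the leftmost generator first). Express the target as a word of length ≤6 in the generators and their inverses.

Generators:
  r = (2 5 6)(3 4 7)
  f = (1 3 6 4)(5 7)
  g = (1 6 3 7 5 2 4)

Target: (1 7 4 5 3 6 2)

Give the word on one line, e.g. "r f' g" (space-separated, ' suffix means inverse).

g' g' g' f'

  after g': (1 4 2 5 7 3 6)
  after g': (1 2 7 6 4 5 3)
  after g': (1 5 6 2 3 4 7)
  after f': (1 7 4 5 3 6 2)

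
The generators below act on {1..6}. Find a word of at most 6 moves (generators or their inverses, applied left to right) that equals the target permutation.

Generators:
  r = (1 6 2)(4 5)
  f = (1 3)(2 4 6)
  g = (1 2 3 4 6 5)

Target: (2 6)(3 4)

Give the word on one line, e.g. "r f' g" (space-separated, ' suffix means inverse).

  after r: (1 6 2)(4 5)
  after g': (1 4 6)(2 5 3)
  after f': (1 2 5)(3 6)
  after g': (2 6)(3 4)

r g' f' g'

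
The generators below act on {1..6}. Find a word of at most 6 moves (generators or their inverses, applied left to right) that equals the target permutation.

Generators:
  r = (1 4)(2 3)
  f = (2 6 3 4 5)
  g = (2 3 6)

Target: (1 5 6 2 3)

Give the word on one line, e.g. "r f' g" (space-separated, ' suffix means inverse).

r g f r g

  after r: (1 4)(2 3)
  after g: (1 4)(2 6)
  after f: (1 5 2 3 4)
  after r: (1 5 3)
  after g: (1 5 6 2 3)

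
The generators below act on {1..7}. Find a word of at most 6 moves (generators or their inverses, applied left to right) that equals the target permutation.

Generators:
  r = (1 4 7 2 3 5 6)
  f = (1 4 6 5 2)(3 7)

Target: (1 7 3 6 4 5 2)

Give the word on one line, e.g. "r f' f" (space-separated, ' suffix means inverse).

f r' f' r'

  after f: (1 4 6 5 2)(3 7)
  after r': (2 6 3 4 5 7)
  after f': (1 2 4 6 7 5 3)
  after r': (1 7 3 6 4 5 2)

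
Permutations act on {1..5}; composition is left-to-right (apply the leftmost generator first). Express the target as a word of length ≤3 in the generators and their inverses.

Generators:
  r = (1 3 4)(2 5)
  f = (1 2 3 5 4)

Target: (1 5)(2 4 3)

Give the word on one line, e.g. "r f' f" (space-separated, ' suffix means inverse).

  after f: (1 2 3 5 4)
  after r: (1 5)(2 4 3)

f r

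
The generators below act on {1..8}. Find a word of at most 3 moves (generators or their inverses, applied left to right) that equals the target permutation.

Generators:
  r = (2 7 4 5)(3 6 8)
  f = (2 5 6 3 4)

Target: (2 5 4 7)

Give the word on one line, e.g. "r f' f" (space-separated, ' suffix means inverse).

r r r

  after r: (2 7 4 5)(3 6 8)
  after r: (2 4)(3 8 6)(5 7)
  after r: (2 5 4 7)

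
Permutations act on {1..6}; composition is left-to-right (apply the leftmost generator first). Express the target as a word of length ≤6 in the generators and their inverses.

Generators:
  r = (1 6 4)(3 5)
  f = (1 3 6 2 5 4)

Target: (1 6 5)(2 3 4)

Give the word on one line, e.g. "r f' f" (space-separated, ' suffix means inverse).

r r f r

  after r: (1 6 4)(3 5)
  after r: (1 4 6)
  after f: (2 5 4)(3 6)
  after r: (1 6 5)(2 3 4)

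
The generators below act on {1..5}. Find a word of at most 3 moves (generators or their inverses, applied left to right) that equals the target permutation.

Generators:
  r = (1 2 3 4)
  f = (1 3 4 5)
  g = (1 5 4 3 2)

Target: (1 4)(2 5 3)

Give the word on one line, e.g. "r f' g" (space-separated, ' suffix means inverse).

  after g': (1 2 3 4 5)
  after r: (1 3)(2 4 5)
  after g': (1 4)(2 5 3)

g' r g'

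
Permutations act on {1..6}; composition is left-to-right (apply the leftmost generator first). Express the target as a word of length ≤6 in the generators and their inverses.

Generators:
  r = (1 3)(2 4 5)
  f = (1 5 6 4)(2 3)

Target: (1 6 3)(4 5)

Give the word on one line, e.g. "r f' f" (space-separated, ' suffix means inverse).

f r' f' r r

  after f: (1 5 6 4)(2 3)
  after r': (1 4 3 5 6 2)
  after f': (1 6 3)(2 4)
  after r: (1 6)(2 5)
  after r: (1 6 3)(4 5)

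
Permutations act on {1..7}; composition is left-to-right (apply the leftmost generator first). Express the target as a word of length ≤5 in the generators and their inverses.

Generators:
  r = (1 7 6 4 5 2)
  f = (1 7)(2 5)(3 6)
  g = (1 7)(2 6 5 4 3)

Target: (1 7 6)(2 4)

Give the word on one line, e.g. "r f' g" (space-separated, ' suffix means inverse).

  after g': (1 7)(2 3 4 5 6)
  after f: (2 6 5 3 4)
  after g': (1 7)(3 5 4)
  after r': (2 5 6 7)(3 4)
  after g: (1 7 6)(2 4)

g' f g' r' g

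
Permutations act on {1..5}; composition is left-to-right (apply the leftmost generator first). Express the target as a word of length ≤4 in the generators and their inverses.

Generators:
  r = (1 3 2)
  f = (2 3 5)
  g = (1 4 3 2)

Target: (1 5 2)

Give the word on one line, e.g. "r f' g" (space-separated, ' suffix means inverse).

r' r' f

  after r': (1 2 3)
  after r': (1 3 2)
  after f: (1 5 2)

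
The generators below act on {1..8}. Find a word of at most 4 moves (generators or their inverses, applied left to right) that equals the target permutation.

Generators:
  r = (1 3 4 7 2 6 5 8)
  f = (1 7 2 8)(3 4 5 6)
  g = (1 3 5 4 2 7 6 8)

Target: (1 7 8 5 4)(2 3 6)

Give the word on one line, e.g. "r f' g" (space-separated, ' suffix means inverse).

  after f: (1 7 2 8)(3 4 5 6)
  after r: (1 2)(3 7 6 4 8)
  after g: (1 7 8 5 4)(2 3 6)

f r g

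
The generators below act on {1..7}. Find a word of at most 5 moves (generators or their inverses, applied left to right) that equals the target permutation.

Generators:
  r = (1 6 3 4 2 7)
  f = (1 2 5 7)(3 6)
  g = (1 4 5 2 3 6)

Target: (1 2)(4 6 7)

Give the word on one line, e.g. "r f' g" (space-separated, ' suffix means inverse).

f f r' f'

  after f: (1 2 5 7)(3 6)
  after f: (1 5)(2 7)
  after r': (1 5 7 4 3 6)
  after f': (1 2)(4 6 7)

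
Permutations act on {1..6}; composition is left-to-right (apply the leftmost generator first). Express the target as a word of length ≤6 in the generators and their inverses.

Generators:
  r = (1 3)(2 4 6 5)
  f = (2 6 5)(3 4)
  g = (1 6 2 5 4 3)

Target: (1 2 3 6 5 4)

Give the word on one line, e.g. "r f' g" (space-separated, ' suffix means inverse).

  after r': (1 3)(2 5 6 4)
  after f: (1 4 6 3)
  after g': (1 5 2 6 4)
  after r': (1 6 2 4 3)
  after g: (1 2 3 6 5 4)

r' f g' r' g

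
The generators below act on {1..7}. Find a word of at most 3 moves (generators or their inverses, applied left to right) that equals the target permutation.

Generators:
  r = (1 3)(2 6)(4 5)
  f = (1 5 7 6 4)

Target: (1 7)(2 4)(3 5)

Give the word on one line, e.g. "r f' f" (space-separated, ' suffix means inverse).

  after f': (1 4 6 7 5)
  after r: (1 5 3)(2 6 7 4)
  after f: (1 7)(2 4)(3 5)

f' r f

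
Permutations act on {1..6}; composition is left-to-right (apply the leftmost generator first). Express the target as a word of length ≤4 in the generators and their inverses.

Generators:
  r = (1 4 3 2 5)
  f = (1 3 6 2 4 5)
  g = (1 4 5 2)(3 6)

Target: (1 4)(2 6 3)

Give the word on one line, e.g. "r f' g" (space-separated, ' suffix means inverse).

f g' f f

  after f: (1 3 6 2 4 5)
  after g': (1 6 5 2)
  after f: (1 2 3 6)(4 5)
  after f: (1 4)(2 6 3)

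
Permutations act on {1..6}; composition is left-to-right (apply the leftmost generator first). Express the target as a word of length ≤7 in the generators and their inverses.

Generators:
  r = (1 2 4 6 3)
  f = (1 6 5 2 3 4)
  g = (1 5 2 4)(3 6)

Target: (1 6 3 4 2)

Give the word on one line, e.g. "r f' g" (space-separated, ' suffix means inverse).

  after r: (1 2 4 6 3)
  after g': (1 5)(3 4)
  after g': (2 5 4 6 3)
  after r': (1 3)(2 5)
  after g': (1 6 3 4 2)

r g' g' r' g'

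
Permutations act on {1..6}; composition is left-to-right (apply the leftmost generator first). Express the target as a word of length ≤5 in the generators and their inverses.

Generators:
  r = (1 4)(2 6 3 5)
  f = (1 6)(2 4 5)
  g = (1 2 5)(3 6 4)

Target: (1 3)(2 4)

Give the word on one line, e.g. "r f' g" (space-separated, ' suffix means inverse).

  after g: (1 2 5)(3 6 4)
  after g: (1 5 2)(3 4 6)
  after r': (1 3)(2 4)

g g r'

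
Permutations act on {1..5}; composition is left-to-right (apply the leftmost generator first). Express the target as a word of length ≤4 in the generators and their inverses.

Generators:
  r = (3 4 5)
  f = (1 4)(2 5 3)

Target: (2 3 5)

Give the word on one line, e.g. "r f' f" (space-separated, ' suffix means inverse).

f f

  after f: (1 4)(2 5 3)
  after f: (2 3 5)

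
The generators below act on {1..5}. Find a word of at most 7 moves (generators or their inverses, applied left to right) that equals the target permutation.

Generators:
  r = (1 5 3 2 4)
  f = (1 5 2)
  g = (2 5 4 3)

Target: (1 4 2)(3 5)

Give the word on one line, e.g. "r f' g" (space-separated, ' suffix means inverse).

  after g: (2 5 4 3)
  after f: (1 5 4 3)
  after r': (2 3 4 5)
  after r': (1 4)(2 5 3)
  after f': (1 4 2)(3 5)

g f r' r' f'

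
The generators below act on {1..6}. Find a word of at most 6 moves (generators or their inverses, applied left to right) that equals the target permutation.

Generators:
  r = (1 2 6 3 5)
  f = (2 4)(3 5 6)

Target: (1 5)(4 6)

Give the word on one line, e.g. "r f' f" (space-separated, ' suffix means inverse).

  after f': (2 4)(3 6 5)
  after r: (1 2 4 6)
  after r: (1 6 2 4 3 5)
  after f': (1 5)(4 6)

f' r r f'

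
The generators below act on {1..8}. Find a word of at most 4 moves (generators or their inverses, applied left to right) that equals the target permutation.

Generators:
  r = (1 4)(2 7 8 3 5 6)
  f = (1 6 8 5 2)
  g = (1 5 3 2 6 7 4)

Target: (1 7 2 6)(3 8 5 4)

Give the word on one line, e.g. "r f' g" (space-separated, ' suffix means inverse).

  after r: (1 4)(2 7 8 3 5 6)
  after f': (1 4 2 7 6 5)(3 8)
  after g': (1 7 2 6)(3 8 5 4)

r f' g'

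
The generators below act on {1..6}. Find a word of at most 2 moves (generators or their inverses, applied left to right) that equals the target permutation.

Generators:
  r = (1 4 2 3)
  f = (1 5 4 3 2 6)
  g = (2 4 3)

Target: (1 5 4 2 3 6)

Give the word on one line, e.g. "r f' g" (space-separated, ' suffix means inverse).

  after g: (2 4 3)
  after f: (1 5 4 2 3 6)

g f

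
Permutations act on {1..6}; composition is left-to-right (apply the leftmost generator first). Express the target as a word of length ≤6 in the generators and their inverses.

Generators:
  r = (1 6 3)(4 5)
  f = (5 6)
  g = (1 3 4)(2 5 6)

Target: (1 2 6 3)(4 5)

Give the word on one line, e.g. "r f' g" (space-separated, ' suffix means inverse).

r g' f g

  after r: (1 6 3)(4 5)
  after g': (1 5 3 4 2 6)
  after f: (1 6)(2 5 3 4)
  after g: (1 2 6 3)(4 5)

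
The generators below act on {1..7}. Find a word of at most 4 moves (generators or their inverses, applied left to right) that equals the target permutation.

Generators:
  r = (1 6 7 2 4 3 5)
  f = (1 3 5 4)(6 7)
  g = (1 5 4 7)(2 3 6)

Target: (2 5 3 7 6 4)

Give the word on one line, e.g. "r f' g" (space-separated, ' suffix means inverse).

  after g: (1 5 4 7)(2 3 6)
  after r: (2 5 3 7 6 4)

g r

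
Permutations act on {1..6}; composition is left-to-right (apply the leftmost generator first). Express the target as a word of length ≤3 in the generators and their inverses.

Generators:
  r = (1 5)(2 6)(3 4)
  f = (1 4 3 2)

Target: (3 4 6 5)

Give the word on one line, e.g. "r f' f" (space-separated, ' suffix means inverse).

r f r

  after r: (1 5)(2 6)(3 4)
  after f: (1 5 4 2 6)
  after r: (3 4 6 5)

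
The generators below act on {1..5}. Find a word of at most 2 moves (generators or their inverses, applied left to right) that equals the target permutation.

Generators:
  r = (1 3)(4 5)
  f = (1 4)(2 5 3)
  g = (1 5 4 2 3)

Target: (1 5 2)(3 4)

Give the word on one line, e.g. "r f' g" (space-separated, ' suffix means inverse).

  after f': (1 4)(2 3 5)
  after r': (1 5 2)(3 4)

f' r'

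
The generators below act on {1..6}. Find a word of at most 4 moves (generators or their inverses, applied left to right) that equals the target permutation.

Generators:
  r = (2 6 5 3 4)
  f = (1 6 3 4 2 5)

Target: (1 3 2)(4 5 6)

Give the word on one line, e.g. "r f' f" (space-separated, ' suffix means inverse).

  after r': (2 4 3 5 6)
  after f': (1 5)(2 3)(4 6)
  after r': (1 6 3 4 2 5)
  after f: (1 3 2)(4 5 6)

r' f' r' f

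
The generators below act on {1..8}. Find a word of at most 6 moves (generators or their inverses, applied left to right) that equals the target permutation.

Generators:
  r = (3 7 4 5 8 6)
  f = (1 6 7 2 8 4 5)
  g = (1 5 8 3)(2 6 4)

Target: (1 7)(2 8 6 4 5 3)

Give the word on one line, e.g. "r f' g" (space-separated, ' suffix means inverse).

r g' r g

  after r: (3 7 4 5 8 6)
  after g': (1 3 7 6 8 2 4)
  after r: (1 7 3 4)(2 5 8)
  after g: (1 7)(2 8 6 4 5 3)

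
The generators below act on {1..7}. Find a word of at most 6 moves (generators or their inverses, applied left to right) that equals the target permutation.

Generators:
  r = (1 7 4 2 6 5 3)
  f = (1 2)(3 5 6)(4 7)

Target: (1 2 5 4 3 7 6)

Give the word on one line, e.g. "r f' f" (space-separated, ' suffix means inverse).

  after f: (1 2)(3 5 6)(4 7)
  after r': (1 4)(2 3 6 5)
  after r': (1 7)(2 5 4 3)
  after f: (1 4 5 7 2 6 3)
  after r: (1 2 5 4 3 7 6)

f r' r' f r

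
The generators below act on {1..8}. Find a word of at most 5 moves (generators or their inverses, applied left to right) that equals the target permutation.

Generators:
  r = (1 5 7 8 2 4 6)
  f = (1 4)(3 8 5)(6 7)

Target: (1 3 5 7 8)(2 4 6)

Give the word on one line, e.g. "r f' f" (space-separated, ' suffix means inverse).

  after f': (1 4)(3 5 8)(6 7)
  after r': (1 2 8 3)(4 6 5 7)
  after r': (1 8 3 6)(2 7)
  after f': (1 3 7 2 6 4)(5 8)
  after r': (1 3 5 7 8)(2 4 6)

f' r' r' f' r'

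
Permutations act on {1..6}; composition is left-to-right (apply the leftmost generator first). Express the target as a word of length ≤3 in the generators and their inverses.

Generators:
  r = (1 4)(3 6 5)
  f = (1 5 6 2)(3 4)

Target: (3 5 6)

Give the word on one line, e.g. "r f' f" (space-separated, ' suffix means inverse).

  after r: (1 4)(3 6 5)
  after r: (3 5 6)

r r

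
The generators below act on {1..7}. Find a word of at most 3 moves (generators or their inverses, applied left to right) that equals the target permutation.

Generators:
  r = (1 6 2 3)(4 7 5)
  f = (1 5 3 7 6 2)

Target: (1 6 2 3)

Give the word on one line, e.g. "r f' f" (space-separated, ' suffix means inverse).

  after r': (1 3 2 6)(4 5 7)
  after r': (1 2)(3 6)(4 7 5)
  after r': (1 6 2 3)

r' r' r'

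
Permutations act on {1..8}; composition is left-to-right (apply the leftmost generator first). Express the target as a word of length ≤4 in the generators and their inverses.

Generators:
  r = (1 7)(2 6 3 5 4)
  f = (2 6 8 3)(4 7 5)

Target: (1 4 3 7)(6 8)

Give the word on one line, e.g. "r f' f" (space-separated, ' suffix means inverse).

r f'

  after r: (1 7)(2 6 3 5 4)
  after f': (1 4 3 7)(6 8)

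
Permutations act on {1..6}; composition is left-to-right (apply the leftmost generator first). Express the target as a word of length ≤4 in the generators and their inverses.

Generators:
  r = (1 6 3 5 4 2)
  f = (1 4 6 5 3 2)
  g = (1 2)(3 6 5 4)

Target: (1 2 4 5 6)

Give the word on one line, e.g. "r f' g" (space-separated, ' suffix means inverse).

f' r g

  after f': (1 2 3 5 6 4)
  after r: (2 5 3 4 6)
  after g: (1 2 4 5 6)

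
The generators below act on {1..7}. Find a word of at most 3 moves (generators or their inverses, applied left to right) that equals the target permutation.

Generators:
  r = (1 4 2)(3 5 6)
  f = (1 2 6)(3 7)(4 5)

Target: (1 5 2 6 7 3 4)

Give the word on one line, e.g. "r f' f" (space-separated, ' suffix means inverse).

r f'

  after r: (1 4 2)(3 5 6)
  after f': (1 5 2 6 7 3 4)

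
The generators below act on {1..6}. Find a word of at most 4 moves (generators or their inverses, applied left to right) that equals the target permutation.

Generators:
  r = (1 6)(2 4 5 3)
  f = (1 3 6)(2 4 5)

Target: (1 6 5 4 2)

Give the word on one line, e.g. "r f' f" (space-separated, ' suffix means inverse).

f' r f'

  after f': (1 6 3)(2 5 4)
  after r: (2 3 6)
  after f': (1 6 5 4 2)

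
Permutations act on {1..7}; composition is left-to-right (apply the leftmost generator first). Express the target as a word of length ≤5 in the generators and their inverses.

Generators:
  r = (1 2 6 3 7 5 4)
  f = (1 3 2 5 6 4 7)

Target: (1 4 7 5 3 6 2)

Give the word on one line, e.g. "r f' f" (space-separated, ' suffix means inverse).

  after r': (1 4 5 7 3 6 2)
  after f': (1 6 3 5 4 2 7)
  after f': (1 5 6)(2 4 3)
  after r: (1 4 7 5 3 6 2)

r' f' f' r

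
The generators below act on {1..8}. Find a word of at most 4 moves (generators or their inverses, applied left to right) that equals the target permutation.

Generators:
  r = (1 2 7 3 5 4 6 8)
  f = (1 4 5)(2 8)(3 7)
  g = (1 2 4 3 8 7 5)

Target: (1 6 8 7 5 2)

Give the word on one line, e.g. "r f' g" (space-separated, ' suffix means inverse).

  after f: (1 4 5)(2 8)(3 7)
  after r: (1 6 8 7 5 2)

f r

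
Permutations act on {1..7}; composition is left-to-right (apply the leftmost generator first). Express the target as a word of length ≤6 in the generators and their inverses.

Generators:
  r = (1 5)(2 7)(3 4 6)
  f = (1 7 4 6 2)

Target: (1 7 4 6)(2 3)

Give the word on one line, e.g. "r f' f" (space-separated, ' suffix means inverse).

f' r' r' f f

  after f': (1 2 6 4 7)
  after r': (1 7 5)(2 4)(3 6)
  after r': (1 2 3 4 7)
  after f: (2 3 6)
  after f: (1 7 4 6)(2 3)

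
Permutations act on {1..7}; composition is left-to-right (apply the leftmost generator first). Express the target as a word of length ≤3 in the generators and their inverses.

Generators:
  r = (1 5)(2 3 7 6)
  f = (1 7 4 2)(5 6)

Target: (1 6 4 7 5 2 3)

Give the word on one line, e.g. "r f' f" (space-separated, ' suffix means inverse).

r f'

  after r: (1 5)(2 3 7 6)
  after f': (1 6 4 7 5 2 3)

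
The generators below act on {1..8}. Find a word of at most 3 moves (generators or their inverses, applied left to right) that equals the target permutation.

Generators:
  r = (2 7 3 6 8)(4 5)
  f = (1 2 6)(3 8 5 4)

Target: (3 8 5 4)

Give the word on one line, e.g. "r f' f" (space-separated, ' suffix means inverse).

f' f' f'

  after f': (1 6 2)(3 4 5 8)
  after f': (1 2 6)(3 5)(4 8)
  after f': (3 8 5 4)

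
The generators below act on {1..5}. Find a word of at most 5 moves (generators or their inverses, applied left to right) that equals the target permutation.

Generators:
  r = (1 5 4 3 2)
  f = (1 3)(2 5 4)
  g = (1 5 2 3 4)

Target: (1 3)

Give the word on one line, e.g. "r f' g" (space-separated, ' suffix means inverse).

  after g: (1 5 2 3 4)
  after r: (1 4 5)
  after f': (1 5 3)(2 4)
  after g: (1 2)(3 5 4)
  after r': (1 3)

g r f' g r'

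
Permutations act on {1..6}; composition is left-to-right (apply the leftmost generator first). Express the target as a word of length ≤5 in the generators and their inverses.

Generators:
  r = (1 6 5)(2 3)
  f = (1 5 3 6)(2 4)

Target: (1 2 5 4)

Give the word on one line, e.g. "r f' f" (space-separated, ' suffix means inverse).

r' f' r' f r'

  after r': (1 5 6)(2 3)
  after f': (2 5 3 4)
  after r': (1 5 2 6)(3 4)
  after f: (1 3 2)(4 6 5)
  after r': (1 2 5 4)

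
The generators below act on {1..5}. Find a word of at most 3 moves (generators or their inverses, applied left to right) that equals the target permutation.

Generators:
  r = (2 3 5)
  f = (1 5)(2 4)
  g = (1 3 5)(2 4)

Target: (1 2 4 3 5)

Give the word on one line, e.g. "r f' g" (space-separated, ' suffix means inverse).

  after f': (1 5)(2 4)
  after r: (1 2 4 3 5)

f' r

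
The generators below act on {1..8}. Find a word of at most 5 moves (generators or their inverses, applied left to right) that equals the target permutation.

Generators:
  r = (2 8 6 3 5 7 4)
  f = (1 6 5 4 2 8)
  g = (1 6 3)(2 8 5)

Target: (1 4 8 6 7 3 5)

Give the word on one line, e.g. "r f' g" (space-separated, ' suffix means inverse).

  after r': (2 4 7 5 3 6 8)
  after f': (1 8 4 7 6 2 5 3)
  after f': (1 2 6 4 7)(3 8 5)
  after r': (1 4 5 6 7)(2 8 3)
  after g': (1 4 8 6 7 3 5)

r' f' f' r' g'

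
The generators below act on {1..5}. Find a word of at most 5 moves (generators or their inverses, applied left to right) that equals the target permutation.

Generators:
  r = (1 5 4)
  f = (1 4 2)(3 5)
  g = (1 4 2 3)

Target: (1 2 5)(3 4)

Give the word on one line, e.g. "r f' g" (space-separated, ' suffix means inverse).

  after r: (1 5 4)
  after r: (1 4 5)
  after f: (1 2)(3 5 4)
  after r: (1 2 5)(3 4)

r r f r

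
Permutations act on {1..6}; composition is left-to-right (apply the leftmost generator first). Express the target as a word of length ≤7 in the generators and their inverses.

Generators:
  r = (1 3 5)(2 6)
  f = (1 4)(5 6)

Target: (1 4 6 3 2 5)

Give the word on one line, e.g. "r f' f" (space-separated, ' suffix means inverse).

  after r': (1 5 3)(2 6)
  after r': (1 3 5)
  after f: (1 3 6 5 4)
  after r': (2 6 3)(4 5)
  after f: (1 4 6 3 2 5)

r' r' f r' f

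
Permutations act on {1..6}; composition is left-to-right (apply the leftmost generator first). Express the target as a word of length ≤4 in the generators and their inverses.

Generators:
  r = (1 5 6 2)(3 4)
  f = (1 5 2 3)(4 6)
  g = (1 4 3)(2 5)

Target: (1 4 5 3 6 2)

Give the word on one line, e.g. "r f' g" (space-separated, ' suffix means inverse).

  after r: (1 5 6 2)(3 4)
  after f': (2 3 6 5 4)
  after g: (1 4 5 3 6 2)

r f' g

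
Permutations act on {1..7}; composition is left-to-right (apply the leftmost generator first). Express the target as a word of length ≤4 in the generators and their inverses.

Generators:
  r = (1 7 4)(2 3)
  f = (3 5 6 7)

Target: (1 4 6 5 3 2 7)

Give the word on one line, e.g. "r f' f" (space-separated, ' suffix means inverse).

r' f'

  after r': (1 4 7)(2 3)
  after f': (1 4 6 5 3 2 7)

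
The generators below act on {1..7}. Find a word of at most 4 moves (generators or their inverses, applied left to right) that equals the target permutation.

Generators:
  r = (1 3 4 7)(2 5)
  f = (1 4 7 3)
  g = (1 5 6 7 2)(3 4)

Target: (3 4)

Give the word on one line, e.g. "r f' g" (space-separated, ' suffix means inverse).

  after r': (1 7 4 3)(2 5)
  after r': (1 4)(3 7)
  after f': (3 4)

r' r' f'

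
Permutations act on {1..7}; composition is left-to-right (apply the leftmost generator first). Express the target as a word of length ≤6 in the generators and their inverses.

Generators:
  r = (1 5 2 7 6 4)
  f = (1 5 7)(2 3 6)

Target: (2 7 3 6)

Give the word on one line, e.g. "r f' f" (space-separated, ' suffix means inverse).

f' r f r' r'

  after f': (1 7 5)(2 6 3)
  after r: (1 6 3 7 2 4)
  after f: (1 2 4 5 7 3)
  after r': (1 5 2 6 7 3 4)
  after r': (2 7 3 6)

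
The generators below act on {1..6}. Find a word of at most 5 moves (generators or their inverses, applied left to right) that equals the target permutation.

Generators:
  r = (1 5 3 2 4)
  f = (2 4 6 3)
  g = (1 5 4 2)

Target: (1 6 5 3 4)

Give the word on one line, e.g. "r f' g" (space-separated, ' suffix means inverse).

r' f' r f r

  after r': (1 4 2 3 5)
  after f': (1 2 6 4 3 5)
  after r: (1 4 2 6)
  after f: (1 6)(2 3)
  after r: (1 6 5 3 4)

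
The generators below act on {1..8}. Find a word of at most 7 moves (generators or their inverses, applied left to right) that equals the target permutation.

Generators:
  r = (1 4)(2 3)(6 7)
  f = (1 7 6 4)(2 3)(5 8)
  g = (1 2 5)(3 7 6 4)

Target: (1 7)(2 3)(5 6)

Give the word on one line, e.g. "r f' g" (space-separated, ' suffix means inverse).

r' g' r' g r'

  after r': (1 4)(2 3)(6 7)
  after g': (1 6 3)(2 4 5)
  after r': (1 7 6 2)(3 4 5)
  after g: (1 6 5 7 4)
  after r': (1 7)(2 3)(5 6)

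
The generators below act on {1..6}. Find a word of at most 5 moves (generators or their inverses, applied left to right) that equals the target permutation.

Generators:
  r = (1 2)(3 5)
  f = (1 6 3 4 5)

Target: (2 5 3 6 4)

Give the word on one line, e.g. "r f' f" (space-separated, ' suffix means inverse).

  after r': (1 2)(3 5)
  after f: (1 2 6 3)(4 5)
  after f: (1 2 3 6 4)
  after r': (2 5 3 6 4)

r' f f r'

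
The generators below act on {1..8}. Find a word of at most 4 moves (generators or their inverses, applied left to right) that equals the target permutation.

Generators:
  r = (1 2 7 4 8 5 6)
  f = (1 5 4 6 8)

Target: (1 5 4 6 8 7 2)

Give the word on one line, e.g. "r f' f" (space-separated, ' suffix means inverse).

f' f' r'

  after f': (1 8 6 4 5)
  after f': (1 6 5 8 4)
  after r': (1 5 4 6 8 7 2)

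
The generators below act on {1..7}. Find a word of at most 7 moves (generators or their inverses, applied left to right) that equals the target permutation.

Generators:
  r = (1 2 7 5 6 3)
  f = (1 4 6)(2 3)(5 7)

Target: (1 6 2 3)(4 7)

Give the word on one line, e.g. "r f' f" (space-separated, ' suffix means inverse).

r' r' f r' r'

  after r': (1 3 6 5 7 2)
  after r': (1 6 7)(2 3 5)
  after f: (3 7 4 6 5)
  after r': (1 3 2)(4 5 6 7)
  after r': (1 6 2 3)(4 7)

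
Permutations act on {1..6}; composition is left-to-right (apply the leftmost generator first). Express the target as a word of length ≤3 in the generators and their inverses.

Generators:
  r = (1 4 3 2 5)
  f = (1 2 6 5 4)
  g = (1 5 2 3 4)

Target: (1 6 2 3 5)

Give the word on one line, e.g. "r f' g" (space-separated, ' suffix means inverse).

g f'

  after g: (1 5 2 3 4)
  after f': (1 6 2 3 5)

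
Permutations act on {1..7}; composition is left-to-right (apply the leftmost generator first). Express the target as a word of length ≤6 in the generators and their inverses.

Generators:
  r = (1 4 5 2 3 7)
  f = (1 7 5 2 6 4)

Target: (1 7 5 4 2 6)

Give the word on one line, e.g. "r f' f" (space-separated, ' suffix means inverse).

f' r f r r

  after f': (1 4 6 2 5 7)
  after r: (1 5)(3 7 4 6)
  after f: (1 2 6 3 5 7)
  after r: (1 3 2 6 7 4 5)
  after r: (1 7 5 4 2 6)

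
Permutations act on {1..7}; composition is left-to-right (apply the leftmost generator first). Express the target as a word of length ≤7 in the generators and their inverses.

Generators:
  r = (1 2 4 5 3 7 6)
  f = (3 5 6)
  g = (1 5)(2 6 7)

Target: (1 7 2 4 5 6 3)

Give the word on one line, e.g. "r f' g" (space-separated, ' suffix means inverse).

  after f': (3 6 5)
  after g': (1 5 3 2 7 6)
  after f': (1 3 2 7 5 6)
  after g: (1 3 6 5 7)
  after r: (1 7 2 4 5 6 3)

f' g' f' g r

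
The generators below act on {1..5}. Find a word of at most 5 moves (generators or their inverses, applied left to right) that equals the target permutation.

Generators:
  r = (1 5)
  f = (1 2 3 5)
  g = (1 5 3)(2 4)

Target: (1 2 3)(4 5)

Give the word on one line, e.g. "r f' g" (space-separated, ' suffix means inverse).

f g r' f g'

  after f: (1 2 3 5)
  after g: (1 4 2)
  after r': (1 4 2 5)
  after f: (1 4 3 5 2)
  after g': (1 2 3)(4 5)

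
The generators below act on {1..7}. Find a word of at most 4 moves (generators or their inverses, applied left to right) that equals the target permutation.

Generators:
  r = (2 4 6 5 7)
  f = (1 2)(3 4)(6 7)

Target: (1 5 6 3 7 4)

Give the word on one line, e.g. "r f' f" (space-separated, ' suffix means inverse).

r' f' r' r'

  after r': (2 7 5 6 4)
  after f': (1 2 6 3 4)(5 7)
  after r': (1 7 6 3 2 4)
  after r': (1 5 6 3 7 4)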